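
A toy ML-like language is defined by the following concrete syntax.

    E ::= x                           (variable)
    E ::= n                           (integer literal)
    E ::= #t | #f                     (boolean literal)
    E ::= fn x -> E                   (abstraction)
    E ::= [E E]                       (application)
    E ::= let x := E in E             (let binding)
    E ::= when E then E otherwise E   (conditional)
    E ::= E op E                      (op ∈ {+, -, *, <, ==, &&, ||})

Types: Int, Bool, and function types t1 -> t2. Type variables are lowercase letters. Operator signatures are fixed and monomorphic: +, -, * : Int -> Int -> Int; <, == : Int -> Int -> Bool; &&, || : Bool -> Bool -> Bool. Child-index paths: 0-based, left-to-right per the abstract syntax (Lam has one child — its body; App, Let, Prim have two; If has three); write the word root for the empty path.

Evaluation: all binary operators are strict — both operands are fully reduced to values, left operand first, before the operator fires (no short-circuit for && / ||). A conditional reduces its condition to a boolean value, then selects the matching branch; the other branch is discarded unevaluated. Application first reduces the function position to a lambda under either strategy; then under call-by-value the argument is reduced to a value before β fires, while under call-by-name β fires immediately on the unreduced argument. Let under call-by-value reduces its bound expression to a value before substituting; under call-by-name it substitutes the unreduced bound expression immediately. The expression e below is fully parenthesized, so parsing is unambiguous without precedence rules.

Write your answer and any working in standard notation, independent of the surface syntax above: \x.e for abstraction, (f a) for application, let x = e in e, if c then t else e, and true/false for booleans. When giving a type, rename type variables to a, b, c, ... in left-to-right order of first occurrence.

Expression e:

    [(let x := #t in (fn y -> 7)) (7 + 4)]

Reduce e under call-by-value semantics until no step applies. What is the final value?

Answer: 7

Derivation:
step 0: ((let x = true in (\y.7)) (7 + 4))
step 1: [let@0] ((\y.7) (7 + 4))
step 2: [delta@1] ((\y.7) 11)
step 3: [beta@root] 7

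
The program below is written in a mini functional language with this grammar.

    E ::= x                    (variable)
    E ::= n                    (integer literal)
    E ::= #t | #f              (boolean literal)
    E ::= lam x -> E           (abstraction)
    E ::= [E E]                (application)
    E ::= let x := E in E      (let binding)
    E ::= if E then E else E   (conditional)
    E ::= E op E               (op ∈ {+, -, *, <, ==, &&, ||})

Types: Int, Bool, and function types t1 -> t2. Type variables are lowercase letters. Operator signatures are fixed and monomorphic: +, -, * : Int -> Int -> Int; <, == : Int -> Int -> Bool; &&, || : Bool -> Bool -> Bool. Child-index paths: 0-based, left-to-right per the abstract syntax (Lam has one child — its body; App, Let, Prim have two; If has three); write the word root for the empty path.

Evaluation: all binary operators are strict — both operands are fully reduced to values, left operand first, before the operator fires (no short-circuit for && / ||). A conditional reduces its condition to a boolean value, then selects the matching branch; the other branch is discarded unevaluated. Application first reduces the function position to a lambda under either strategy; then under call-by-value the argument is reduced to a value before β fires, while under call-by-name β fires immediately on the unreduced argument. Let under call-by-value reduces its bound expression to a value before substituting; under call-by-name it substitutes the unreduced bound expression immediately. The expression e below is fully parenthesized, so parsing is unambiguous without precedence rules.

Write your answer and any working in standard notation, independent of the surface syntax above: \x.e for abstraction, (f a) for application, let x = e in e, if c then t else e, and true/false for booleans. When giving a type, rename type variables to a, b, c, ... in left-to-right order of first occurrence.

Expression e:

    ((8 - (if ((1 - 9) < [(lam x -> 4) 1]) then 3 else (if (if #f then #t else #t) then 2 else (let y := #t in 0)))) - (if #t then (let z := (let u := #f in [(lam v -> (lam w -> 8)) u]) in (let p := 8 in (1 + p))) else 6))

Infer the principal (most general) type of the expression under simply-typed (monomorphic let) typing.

Working:
  unify Int ~ Int
  unify Int ~ Int
  unify Int ~ Int
  unify Int ~ Int
\x._ : a -> Int
  unify a -> Int ~ Int -> b
  unify a ~ Int
  unify Int ~ b
_ _ : Int
  unify Int ~ Int
  unify Bool ~ Bool
  unify Bool ~ Bool
  unify Bool ~ Bool
  unify Bool ~ Bool
let y : Bool
  unify Int ~ Int
  unify Int ~ Int
  unify Int ~ Int
  unify Int ~ Int
  unify Bool ~ Bool
let u : Bool
\w._ : d -> Int
\v._ : c -> d -> Int
u : Bool
  unify c -> d -> Int ~ Bool -> e
  unify c ~ Bool
  unify d -> Int ~ e
_ _ : d -> Int
let z : d -> Int
let p : Int
  unify Int ~ Int
p : Int
  unify Int ~ Int
  unify Int ~ Int
  unify Int ~ Int

Answer: Int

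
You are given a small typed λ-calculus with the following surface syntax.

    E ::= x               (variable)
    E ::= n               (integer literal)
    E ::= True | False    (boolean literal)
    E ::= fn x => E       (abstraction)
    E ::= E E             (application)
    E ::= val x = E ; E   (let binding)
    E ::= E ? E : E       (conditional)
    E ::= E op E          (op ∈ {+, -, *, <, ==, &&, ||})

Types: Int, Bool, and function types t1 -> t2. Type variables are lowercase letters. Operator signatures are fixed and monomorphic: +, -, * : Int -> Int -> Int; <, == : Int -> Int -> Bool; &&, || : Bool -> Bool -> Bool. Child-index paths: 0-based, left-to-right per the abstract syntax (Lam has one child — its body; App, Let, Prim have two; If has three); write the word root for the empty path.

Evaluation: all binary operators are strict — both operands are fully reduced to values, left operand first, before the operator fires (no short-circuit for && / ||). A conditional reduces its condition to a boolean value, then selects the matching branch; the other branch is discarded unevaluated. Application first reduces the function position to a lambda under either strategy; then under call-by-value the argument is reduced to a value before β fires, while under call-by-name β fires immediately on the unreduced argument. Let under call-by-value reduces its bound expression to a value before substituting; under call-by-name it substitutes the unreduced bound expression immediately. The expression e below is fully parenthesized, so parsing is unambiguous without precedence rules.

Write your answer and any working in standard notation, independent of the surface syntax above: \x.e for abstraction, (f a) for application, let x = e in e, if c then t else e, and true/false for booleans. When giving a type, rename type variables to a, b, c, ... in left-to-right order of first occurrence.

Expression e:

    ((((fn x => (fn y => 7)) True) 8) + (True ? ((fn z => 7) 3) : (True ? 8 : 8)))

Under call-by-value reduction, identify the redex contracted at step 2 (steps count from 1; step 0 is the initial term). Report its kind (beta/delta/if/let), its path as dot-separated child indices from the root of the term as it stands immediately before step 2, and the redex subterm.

Answer: beta at 0 : ((\y.7) 8)

Trace:
step 0: ((((\x.(\y.7)) true) 8) + (if true then ((\z.7) 3) else (if true then 8 else 8)))
step 1: [beta@0.0] (((\y.7) 8) + (if true then ((\z.7) 3) else (if true then 8 else 8)))
step 2: [beta@0] (7 + (if true then ((\z.7) 3) else (if true then 8 else 8)))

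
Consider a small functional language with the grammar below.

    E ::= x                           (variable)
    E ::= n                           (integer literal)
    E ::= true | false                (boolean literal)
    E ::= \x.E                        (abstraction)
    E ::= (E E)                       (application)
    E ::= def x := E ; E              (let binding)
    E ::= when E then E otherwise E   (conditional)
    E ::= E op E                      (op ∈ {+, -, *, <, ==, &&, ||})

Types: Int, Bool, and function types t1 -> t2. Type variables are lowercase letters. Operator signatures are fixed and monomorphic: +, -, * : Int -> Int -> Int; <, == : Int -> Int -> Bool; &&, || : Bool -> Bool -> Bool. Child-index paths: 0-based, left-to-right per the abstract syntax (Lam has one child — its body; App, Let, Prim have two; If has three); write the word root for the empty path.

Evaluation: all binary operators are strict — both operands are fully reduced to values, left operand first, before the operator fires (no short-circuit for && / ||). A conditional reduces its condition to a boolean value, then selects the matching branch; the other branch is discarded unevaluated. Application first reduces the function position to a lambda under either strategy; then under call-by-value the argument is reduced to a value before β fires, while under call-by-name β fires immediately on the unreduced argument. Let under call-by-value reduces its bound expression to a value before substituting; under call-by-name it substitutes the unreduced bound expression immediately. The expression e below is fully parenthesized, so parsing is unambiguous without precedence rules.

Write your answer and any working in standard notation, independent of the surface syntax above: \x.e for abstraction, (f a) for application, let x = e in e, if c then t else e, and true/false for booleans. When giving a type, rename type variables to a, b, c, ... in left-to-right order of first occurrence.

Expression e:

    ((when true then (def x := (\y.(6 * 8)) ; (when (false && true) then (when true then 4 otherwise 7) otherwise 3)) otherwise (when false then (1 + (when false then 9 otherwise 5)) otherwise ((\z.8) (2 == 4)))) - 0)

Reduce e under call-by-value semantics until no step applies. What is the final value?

Answer: 3

Working:
step 0: ((if true then (let x = (\y.(6 * 8)) in (if (false && true) then (if true then 4 else 7) else 3)) else (if false then (1 + (if false then 9 else 5)) else ((\z.8) (2 == 4)))) - 0)
step 1: [if@0] ((let x = (\y.(6 * 8)) in (if (false && true) then (if true then 4 else 7) else 3)) - 0)
step 2: [let@0] ((if (false && true) then (if true then 4 else 7) else 3) - 0)
step 3: [delta@0.0] ((if false then (if true then 4 else 7) else 3) - 0)
step 4: [if@0] (3 - 0)
step 5: [delta@root] 3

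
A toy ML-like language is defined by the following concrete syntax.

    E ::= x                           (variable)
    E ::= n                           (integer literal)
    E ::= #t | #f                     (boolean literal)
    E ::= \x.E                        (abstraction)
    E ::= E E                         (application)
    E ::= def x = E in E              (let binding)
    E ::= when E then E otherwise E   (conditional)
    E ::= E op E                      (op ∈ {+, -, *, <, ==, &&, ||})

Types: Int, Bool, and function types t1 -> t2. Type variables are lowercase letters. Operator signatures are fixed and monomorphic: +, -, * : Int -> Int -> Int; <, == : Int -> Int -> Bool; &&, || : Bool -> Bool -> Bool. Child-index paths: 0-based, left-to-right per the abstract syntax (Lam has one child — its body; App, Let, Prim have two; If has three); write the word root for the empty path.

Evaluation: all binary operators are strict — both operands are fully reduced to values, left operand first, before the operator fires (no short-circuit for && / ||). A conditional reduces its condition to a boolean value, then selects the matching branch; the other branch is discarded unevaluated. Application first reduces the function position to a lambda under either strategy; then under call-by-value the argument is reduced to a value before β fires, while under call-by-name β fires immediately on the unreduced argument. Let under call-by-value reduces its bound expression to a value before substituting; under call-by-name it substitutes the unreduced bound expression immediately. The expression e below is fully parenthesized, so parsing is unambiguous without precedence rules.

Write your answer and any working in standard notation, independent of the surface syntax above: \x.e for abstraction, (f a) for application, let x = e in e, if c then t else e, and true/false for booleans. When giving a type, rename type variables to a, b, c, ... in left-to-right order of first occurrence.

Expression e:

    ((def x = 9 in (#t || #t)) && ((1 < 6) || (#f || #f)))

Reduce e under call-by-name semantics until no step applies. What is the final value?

Trace:
step 0: ((let x = 9 in (true || true)) && ((1 < 6) || (false || false)))
step 1: [let@0] ((true || true) && ((1 < 6) || (false || false)))
step 2: [delta@0] (true && ((1 < 6) || (false || false)))
step 3: [delta@1.0] (true && (true || (false || false)))
step 4: [delta@1.1] (true && (true || false))
step 5: [delta@1] (true && true)
step 6: [delta@root] true

Answer: true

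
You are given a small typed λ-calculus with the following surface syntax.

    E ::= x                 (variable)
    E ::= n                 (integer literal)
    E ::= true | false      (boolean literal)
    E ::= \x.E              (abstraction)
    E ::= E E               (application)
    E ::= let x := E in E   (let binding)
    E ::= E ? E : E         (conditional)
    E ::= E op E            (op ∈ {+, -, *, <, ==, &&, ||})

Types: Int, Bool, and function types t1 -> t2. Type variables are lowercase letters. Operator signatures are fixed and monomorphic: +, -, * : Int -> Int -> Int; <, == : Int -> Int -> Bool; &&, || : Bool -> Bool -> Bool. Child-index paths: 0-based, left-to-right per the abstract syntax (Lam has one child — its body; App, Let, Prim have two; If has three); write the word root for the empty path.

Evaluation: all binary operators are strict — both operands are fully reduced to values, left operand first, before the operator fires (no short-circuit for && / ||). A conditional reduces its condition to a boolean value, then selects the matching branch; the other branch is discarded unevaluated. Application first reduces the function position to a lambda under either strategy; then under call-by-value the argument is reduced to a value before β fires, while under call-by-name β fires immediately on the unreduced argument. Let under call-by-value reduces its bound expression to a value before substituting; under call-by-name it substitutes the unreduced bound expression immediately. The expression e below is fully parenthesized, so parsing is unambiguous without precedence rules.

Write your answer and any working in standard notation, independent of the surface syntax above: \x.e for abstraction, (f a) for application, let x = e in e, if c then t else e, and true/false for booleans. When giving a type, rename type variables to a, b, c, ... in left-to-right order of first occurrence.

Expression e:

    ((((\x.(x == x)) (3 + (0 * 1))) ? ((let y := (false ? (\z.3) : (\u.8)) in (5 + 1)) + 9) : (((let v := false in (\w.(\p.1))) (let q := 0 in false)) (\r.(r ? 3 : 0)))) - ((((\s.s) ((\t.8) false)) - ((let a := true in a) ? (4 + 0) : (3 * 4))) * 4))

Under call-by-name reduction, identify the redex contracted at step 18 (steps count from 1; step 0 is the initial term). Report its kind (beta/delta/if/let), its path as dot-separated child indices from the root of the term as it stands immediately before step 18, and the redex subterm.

Derivation:
step 0: ((if ((\x.(x == x)) (3 + (0 * 1))) then ((let y = (if false then (\z.3) else (\u.8)) in (5 + 1)) + 9) else (((let v = false in (\w.(\p.1))) (let q = 0 in false)) (\r.(if r then 3 else 0)))) - ((((\s.s) ((\t.8) false)) - (if (let a = true in a) then (4 + 0) else (3 * 4))) * 4))
step 1: [beta@0.0] ((if ((3 + (0 * 1)) == (3 + (0 * 1))) then ((let y = (if false then (\z.3) else (\u.8)) in (5 + 1)) + 9) else (((let v = false in (\w.(\p.1))) (let q = 0 in false)) (\r.(if r then 3 else 0)))) - ((((\s.s) ((\t.8) false)) - (if (let a = true in a) then (4 + 0) else (3 * 4))) * 4))
step 2: [delta@0.0.0.1] ((if ((3 + 0) == (3 + (0 * 1))) then ((let y = (if false then (\z.3) else (\u.8)) in (5 + 1)) + 9) else (((let v = false in (\w.(\p.1))) (let q = 0 in false)) (\r.(if r then 3 else 0)))) - ((((\s.s) ((\t.8) false)) - (if (let a = true in a) then (4 + 0) else (3 * 4))) * 4))
step 3: [delta@0.0.0] ((if (3 == (3 + (0 * 1))) then ((let y = (if false then (\z.3) else (\u.8)) in (5 + 1)) + 9) else (((let v = false in (\w.(\p.1))) (let q = 0 in false)) (\r.(if r then 3 else 0)))) - ((((\s.s) ((\t.8) false)) - (if (let a = true in a) then (4 + 0) else (3 * 4))) * 4))
step 4: [delta@0.0.1.1] ((if (3 == (3 + 0)) then ((let y = (if false then (\z.3) else (\u.8)) in (5 + 1)) + 9) else (((let v = false in (\w.(\p.1))) (let q = 0 in false)) (\r.(if r then 3 else 0)))) - ((((\s.s) ((\t.8) false)) - (if (let a = true in a) then (4 + 0) else (3 * 4))) * 4))
step 5: [delta@0.0.1] ((if (3 == 3) then ((let y = (if false then (\z.3) else (\u.8)) in (5 + 1)) + 9) else (((let v = false in (\w.(\p.1))) (let q = 0 in false)) (\r.(if r then 3 else 0)))) - ((((\s.s) ((\t.8) false)) - (if (let a = true in a) then (4 + 0) else (3 * 4))) * 4))
step 6: [delta@0.0] ((if true then ((let y = (if false then (\z.3) else (\u.8)) in (5 + 1)) + 9) else (((let v = false in (\w.(\p.1))) (let q = 0 in false)) (\r.(if r then 3 else 0)))) - ((((\s.s) ((\t.8) false)) - (if (let a = true in a) then (4 + 0) else (3 * 4))) * 4))
step 7: [if@0] (((let y = (if false then (\z.3) else (\u.8)) in (5 + 1)) + 9) - ((((\s.s) ((\t.8) false)) - (if (let a = true in a) then (4 + 0) else (3 * 4))) * 4))
step 8: [let@0.0] (((5 + 1) + 9) - ((((\s.s) ((\t.8) false)) - (if (let a = true in a) then (4 + 0) else (3 * 4))) * 4))
step 9: [delta@0.0] ((6 + 9) - ((((\s.s) ((\t.8) false)) - (if (let a = true in a) then (4 + 0) else (3 * 4))) * 4))
step 10: [delta@0] (15 - ((((\s.s) ((\t.8) false)) - (if (let a = true in a) then (4 + 0) else (3 * 4))) * 4))
step 11: [beta@1.0.0] (15 - ((((\t.8) false) - (if (let a = true in a) then (4 + 0) else (3 * 4))) * 4))
step 12: [beta@1.0.0] (15 - ((8 - (if (let a = true in a) then (4 + 0) else (3 * 4))) * 4))
step 13: [let@1.0.1.0] (15 - ((8 - (if true then (4 + 0) else (3 * 4))) * 4))
step 14: [if@1.0.1] (15 - ((8 - (4 + 0)) * 4))
step 15: [delta@1.0.1] (15 - ((8 - 4) * 4))
step 16: [delta@1.0] (15 - (4 * 4))
step 17: [delta@1] (15 - 16)
step 18: [delta@root] -1

Answer: delta at root : (15 - 16)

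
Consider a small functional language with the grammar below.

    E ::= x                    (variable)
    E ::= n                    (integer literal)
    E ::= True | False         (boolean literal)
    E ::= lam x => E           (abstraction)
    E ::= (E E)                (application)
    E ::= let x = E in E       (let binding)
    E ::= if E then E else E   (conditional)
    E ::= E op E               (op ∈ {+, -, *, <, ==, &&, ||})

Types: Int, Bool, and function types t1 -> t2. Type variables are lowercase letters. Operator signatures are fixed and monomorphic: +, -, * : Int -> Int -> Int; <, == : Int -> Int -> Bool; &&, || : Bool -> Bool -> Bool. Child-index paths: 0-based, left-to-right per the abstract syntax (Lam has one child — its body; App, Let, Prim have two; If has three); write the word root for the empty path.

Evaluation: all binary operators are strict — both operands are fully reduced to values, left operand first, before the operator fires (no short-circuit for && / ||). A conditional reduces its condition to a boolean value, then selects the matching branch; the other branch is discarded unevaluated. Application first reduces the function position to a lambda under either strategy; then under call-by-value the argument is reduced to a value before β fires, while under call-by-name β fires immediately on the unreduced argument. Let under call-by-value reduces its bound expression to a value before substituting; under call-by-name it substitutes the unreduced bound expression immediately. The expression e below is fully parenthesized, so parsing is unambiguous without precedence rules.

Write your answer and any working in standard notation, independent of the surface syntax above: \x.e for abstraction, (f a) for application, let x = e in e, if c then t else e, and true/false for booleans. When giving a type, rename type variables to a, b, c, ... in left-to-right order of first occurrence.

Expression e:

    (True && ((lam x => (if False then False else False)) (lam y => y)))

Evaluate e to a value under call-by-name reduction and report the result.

Trace:
step 0: (true && ((\x.(if false then false else false)) (\y.y)))
step 1: [beta@1] (true && (if false then false else false))
step 2: [if@1] (true && false)
step 3: [delta@root] false

Answer: false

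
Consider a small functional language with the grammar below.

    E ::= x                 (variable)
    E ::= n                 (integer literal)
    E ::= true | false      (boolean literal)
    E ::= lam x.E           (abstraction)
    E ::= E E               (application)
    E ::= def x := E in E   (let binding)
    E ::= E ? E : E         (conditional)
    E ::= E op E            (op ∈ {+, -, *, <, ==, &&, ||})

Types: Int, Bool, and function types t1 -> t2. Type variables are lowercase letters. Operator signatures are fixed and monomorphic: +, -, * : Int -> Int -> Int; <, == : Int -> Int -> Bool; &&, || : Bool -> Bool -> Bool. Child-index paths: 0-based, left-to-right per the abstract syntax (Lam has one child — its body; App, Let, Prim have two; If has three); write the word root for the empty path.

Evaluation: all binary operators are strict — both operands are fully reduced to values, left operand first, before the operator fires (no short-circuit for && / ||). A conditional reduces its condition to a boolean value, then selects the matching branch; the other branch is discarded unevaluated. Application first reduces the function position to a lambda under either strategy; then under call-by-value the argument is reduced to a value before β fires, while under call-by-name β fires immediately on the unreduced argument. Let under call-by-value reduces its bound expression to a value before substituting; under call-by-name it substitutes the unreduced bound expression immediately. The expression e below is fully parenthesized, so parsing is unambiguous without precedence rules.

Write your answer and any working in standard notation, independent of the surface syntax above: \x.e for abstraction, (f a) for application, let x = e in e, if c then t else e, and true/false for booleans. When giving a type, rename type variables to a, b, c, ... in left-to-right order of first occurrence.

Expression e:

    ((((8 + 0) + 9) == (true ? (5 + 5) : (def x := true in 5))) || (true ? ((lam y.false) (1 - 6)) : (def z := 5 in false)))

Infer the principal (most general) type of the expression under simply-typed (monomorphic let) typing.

Trace:
  unify Int ~ Int
  unify Int ~ Int
  unify Int ~ Int
  unify Int ~ Int
  unify Int ~ Int
  unify Bool ~ Bool
  unify Int ~ Int
  unify Int ~ Int
let x : Bool
  unify Int ~ Int
  unify Int ~ Int
  unify Bool ~ Bool
  unify Bool ~ Bool
\y._ : a -> Bool
  unify Int ~ Int
  unify Int ~ Int
  unify a -> Bool ~ Int -> b
  unify a ~ Int
  unify Bool ~ b
_ _ : Bool
let z : Int
  unify Bool ~ Bool
  unify Bool ~ Bool

Answer: Bool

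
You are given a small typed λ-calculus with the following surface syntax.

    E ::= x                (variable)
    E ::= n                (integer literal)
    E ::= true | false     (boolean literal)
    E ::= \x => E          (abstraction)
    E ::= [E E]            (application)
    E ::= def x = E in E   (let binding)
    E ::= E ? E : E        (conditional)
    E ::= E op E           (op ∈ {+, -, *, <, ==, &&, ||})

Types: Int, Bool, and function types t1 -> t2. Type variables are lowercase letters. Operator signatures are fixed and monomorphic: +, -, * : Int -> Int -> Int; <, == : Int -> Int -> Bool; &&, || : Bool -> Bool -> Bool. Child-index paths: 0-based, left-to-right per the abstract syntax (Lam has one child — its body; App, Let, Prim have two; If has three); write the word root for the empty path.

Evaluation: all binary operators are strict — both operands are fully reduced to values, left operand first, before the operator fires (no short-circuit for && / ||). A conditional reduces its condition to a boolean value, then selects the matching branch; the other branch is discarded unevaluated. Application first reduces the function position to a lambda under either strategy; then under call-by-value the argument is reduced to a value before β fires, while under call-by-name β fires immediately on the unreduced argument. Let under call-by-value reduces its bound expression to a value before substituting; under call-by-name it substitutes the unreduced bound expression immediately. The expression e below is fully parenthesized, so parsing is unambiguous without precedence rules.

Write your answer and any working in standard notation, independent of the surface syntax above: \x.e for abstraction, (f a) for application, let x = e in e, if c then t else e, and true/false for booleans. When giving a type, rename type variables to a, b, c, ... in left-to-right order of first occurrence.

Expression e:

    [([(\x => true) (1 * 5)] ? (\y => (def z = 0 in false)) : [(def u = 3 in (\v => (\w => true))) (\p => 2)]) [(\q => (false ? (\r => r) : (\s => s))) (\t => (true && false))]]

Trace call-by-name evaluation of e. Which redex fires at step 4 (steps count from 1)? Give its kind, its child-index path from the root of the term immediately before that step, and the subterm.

Answer: let at root : (let z = 0 in false)

Working:
step 0: ((if ((\x.true) (1 * 5)) then (\y.(let z = 0 in false)) else ((let u = 3 in (\v.(\w.true))) (\p.2))) ((\q.(if false then (\r.r) else (\s.s))) (\t.(true && false))))
step 1: [beta@0.0] ((if true then (\y.(let z = 0 in false)) else ((let u = 3 in (\v.(\w.true))) (\p.2))) ((\q.(if false then (\r.r) else (\s.s))) (\t.(true && false))))
step 2: [if@0] ((\y.(let z = 0 in false)) ((\q.(if false then (\r.r) else (\s.s))) (\t.(true && false))))
step 3: [beta@root] (let z = 0 in false)
step 4: [let@root] false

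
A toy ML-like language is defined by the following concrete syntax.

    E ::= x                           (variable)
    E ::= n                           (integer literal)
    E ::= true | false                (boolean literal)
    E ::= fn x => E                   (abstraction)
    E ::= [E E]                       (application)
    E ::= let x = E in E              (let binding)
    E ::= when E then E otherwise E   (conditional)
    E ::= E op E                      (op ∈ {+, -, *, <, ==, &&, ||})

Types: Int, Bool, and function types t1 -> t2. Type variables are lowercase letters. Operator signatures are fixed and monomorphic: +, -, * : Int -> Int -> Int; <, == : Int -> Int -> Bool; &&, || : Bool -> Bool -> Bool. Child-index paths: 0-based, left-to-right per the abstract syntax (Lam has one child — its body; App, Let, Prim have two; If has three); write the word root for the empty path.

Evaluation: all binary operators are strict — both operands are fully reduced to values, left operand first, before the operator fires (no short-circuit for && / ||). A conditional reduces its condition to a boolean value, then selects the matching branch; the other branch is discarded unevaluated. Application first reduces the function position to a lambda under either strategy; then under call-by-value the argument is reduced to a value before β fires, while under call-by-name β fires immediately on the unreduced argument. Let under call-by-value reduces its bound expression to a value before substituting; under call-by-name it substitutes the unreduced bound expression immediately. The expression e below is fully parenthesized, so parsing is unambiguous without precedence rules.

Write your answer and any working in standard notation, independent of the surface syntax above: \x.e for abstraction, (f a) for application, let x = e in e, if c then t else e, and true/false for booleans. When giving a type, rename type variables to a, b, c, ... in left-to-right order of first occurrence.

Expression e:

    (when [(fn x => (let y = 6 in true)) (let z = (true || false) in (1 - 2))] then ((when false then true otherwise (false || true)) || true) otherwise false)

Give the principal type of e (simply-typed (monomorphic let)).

Derivation:
let y : Int
\x._ : a -> Bool
  unify Bool ~ Bool
  unify Bool ~ Bool
let z : Bool
  unify Int ~ Int
  unify Int ~ Int
  unify a -> Bool ~ Int -> b
  unify a ~ Int
  unify Bool ~ b
_ _ : Bool
  unify Bool ~ Bool
  unify Bool ~ Bool
  unify Bool ~ Bool
  unify Bool ~ Bool
  unify Bool ~ Bool
  unify Bool ~ Bool
  unify Bool ~ Bool
  unify Bool ~ Bool

Answer: Bool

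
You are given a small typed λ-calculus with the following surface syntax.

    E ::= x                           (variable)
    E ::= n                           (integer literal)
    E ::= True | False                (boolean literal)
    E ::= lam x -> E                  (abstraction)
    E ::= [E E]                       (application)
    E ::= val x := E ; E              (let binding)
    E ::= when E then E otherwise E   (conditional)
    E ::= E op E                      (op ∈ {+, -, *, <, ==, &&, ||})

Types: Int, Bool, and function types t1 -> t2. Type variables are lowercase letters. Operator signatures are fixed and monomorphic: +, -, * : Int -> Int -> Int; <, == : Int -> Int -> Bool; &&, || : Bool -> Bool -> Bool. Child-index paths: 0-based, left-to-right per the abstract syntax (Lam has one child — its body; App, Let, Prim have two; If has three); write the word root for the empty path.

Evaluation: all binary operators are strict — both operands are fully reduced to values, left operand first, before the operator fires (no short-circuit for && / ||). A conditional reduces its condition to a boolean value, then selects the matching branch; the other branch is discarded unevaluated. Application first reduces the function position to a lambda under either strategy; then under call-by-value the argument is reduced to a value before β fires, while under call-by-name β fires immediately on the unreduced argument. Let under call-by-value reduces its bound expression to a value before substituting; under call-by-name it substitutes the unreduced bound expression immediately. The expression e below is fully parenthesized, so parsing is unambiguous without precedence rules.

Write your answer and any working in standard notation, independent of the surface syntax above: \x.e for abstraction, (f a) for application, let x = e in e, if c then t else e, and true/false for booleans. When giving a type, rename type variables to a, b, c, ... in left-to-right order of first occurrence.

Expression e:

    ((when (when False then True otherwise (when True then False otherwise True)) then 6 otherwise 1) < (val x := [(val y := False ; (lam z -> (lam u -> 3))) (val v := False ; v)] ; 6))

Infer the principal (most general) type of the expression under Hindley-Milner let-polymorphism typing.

Derivation:
  unify Bool ~ Bool
  unify Bool ~ Bool
  unify Bool ~ Bool
  unify Bool ~ Bool
  unify Bool ~ Bool
  unify Int ~ Int
  unify Int ~ Int
let y : Bool
\u._ : b -> Int
\z._ : a -> b -> Int
let v : Bool
v : Bool
  unify a -> b -> Int ~ Bool -> c
  unify a ~ Bool
  unify b -> Int ~ c
_ _ : b -> Int
let x : forall. b -> Int
  unify Int ~ Int

Answer: Bool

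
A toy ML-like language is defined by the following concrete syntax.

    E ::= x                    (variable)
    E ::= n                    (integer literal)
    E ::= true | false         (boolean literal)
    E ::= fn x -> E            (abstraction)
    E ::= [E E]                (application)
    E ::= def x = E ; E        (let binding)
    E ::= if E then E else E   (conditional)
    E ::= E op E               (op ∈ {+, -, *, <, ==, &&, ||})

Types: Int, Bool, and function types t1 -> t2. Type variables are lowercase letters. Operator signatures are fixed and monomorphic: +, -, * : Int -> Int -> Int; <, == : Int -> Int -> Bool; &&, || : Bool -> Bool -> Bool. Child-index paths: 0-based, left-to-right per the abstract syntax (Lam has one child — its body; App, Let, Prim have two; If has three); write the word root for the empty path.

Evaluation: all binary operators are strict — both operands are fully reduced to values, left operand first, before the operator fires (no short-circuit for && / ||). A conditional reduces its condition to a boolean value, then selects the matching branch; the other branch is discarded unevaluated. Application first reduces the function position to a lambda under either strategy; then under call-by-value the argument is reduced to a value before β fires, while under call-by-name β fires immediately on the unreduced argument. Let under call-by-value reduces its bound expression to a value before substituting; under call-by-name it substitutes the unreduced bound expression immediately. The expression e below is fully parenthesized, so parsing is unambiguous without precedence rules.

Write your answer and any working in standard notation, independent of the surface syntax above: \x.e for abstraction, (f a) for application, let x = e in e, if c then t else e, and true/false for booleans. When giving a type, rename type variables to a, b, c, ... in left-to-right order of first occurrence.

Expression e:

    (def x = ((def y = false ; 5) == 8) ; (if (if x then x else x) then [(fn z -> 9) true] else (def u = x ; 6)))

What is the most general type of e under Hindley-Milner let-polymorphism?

Answer: Int

Derivation:
let y : Bool
  unify Int ~ Int
  unify Int ~ Int
let x : Bool
x : Bool
  unify Bool ~ Bool
x : Bool
x : Bool
  unify Bool ~ Bool
  unify Bool ~ Bool
\z._ : a -> Int
  unify a -> Int ~ Bool -> b
  unify a ~ Bool
  unify Int ~ b
_ _ : Int
x : Bool
let u : Bool
  unify Int ~ Int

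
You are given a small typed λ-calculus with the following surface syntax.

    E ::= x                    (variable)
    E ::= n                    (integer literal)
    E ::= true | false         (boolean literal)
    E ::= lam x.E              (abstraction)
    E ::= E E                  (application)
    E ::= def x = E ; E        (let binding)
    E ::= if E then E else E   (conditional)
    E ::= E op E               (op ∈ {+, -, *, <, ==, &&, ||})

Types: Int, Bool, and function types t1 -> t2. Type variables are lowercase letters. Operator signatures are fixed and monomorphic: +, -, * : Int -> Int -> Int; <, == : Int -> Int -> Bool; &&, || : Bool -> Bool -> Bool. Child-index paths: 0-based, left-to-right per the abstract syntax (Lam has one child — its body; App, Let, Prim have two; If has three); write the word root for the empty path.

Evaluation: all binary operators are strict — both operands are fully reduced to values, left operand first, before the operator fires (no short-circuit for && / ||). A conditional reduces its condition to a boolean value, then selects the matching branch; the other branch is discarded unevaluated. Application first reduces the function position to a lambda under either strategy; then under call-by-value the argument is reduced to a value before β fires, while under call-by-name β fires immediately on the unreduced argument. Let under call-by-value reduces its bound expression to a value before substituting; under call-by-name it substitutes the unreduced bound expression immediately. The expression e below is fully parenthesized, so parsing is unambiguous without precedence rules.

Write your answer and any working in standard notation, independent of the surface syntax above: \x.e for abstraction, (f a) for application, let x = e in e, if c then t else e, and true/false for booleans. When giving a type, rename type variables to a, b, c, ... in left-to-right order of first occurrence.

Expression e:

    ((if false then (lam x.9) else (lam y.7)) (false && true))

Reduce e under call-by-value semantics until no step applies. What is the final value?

Answer: 7

Derivation:
step 0: ((if false then (\x.9) else (\y.7)) (false && true))
step 1: [if@0] ((\y.7) (false && true))
step 2: [delta@1] ((\y.7) false)
step 3: [beta@root] 7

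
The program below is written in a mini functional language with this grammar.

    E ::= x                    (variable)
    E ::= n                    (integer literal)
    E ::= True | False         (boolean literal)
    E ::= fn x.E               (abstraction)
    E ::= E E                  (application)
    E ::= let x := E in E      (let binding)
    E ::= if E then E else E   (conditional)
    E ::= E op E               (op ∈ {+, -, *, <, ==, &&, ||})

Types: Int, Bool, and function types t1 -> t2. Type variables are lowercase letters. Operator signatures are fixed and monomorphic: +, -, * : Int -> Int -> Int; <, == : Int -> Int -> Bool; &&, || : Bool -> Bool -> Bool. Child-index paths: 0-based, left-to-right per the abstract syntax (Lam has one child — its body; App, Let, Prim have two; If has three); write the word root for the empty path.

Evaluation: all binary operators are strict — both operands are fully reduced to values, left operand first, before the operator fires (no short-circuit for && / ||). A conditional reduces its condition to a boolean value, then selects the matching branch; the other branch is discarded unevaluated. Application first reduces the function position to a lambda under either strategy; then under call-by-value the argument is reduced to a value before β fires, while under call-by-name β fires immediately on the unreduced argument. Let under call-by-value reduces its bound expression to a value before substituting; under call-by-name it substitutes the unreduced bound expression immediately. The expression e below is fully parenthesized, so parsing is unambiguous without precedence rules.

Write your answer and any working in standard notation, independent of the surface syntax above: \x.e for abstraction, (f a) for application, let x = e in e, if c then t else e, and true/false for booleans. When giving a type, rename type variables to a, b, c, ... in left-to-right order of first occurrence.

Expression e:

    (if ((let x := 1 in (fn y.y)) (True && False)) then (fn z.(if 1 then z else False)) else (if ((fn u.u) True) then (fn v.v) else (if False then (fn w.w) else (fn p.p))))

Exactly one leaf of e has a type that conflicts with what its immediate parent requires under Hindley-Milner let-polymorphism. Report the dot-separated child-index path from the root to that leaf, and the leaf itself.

Answer: 1.0.0 : 1

Working:
let x : Int
y : a
\y._ : a -> a
  unify Bool ~ Bool
  unify Bool ~ Bool
  unify a -> a ~ Bool -> b
  unify a ~ Bool
  unify Bool ~ b
_ _ : Bool
  unify Bool ~ Bool
  unify Int ~ Bool
  FAIL: mismatch Int ~ Bool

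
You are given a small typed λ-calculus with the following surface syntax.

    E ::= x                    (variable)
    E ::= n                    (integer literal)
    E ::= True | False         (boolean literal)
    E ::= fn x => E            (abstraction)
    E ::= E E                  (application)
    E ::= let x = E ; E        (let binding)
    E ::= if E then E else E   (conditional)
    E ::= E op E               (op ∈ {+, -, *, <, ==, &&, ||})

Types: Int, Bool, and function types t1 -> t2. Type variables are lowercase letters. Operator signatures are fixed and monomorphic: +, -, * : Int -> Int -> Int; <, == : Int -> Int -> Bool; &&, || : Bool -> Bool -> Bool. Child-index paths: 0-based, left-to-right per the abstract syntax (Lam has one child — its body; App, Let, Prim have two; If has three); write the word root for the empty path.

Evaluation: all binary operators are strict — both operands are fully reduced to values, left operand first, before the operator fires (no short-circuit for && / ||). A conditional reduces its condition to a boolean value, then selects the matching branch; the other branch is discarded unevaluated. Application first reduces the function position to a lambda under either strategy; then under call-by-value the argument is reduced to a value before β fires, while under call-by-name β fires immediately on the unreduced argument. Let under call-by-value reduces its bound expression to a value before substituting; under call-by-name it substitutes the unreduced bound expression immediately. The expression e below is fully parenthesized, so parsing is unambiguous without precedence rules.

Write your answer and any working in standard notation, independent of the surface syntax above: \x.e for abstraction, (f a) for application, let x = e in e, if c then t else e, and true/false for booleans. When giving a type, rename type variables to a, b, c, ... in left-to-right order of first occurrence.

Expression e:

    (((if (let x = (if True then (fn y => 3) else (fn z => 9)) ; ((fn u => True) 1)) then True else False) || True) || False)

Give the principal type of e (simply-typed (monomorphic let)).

Answer: Bool

Trace:
  unify Bool ~ Bool
\y._ : a -> Int
\z._ : b -> Int
  unify a -> Int ~ b -> Int
  unify a ~ b
  unify Int ~ Int
let x : b -> Int
\u._ : c -> Bool
  unify c -> Bool ~ Int -> d
  unify c ~ Int
  unify Bool ~ d
_ _ : Bool
  unify Bool ~ Bool
  unify Bool ~ Bool
  unify Bool ~ Bool
  unify Bool ~ Bool
  unify Bool ~ Bool
  unify Bool ~ Bool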